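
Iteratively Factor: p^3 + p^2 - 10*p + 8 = (p - 2)*(p^2 + 3*p - 4) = (p - 2)*(p - 1)*(p + 4)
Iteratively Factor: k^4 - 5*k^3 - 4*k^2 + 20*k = (k - 5)*(k^3 - 4*k) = k*(k - 5)*(k^2 - 4) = k*(k - 5)*(k + 2)*(k - 2)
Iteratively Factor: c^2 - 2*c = (c - 2)*(c)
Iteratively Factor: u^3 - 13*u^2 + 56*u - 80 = (u - 4)*(u^2 - 9*u + 20) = (u - 4)^2*(u - 5)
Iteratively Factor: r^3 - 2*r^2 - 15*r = (r - 5)*(r^2 + 3*r) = (r - 5)*(r + 3)*(r)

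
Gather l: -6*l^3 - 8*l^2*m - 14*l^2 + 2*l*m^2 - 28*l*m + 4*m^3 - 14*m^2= -6*l^3 + l^2*(-8*m - 14) + l*(2*m^2 - 28*m) + 4*m^3 - 14*m^2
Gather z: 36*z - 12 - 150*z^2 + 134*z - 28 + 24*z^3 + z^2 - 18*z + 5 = 24*z^3 - 149*z^2 + 152*z - 35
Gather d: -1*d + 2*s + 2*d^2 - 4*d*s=2*d^2 + d*(-4*s - 1) + 2*s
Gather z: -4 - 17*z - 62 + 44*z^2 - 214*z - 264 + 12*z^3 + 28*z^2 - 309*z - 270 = 12*z^3 + 72*z^2 - 540*z - 600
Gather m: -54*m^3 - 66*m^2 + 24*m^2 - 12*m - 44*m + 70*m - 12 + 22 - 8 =-54*m^3 - 42*m^2 + 14*m + 2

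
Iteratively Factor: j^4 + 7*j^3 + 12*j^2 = (j)*(j^3 + 7*j^2 + 12*j) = j*(j + 3)*(j^2 + 4*j) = j*(j + 3)*(j + 4)*(j)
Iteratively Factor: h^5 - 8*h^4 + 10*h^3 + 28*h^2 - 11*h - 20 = (h - 4)*(h^4 - 4*h^3 - 6*h^2 + 4*h + 5) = (h - 5)*(h - 4)*(h^3 + h^2 - h - 1) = (h - 5)*(h - 4)*(h + 1)*(h^2 - 1) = (h - 5)*(h - 4)*(h - 1)*(h + 1)*(h + 1)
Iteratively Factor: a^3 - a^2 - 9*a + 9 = (a - 3)*(a^2 + 2*a - 3) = (a - 3)*(a + 3)*(a - 1)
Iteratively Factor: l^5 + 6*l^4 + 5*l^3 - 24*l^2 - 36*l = (l - 2)*(l^4 + 8*l^3 + 21*l^2 + 18*l) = (l - 2)*(l + 2)*(l^3 + 6*l^2 + 9*l) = (l - 2)*(l + 2)*(l + 3)*(l^2 + 3*l) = l*(l - 2)*(l + 2)*(l + 3)*(l + 3)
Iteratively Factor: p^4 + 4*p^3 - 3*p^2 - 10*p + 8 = (p + 4)*(p^3 - 3*p + 2) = (p - 1)*(p + 4)*(p^2 + p - 2) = (p - 1)^2*(p + 4)*(p + 2)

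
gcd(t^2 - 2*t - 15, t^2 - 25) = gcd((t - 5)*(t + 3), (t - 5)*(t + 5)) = t - 5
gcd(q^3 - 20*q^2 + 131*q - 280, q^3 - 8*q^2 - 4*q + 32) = q - 8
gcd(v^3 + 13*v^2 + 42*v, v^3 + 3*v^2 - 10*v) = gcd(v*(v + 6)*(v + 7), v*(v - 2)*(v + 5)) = v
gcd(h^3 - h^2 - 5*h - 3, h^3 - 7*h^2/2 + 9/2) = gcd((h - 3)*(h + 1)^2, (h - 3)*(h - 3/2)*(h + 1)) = h^2 - 2*h - 3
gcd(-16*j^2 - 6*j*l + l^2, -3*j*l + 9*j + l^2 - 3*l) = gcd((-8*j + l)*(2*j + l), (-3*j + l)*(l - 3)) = 1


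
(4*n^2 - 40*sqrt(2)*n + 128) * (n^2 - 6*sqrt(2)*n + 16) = 4*n^4 - 64*sqrt(2)*n^3 + 672*n^2 - 1408*sqrt(2)*n + 2048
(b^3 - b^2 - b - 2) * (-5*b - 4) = -5*b^4 + b^3 + 9*b^2 + 14*b + 8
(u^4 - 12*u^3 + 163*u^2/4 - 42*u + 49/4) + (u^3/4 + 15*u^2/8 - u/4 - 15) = u^4 - 47*u^3/4 + 341*u^2/8 - 169*u/4 - 11/4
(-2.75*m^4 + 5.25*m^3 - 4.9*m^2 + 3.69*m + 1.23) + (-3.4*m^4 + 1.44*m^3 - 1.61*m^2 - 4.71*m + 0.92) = -6.15*m^4 + 6.69*m^3 - 6.51*m^2 - 1.02*m + 2.15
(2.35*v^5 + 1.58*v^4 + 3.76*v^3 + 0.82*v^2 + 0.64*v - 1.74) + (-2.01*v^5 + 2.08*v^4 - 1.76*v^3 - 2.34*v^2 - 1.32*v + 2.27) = 0.34*v^5 + 3.66*v^4 + 2.0*v^3 - 1.52*v^2 - 0.68*v + 0.53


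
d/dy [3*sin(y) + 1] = 3*cos(y)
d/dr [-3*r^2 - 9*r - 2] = -6*r - 9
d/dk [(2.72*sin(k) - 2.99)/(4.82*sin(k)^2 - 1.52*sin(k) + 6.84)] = (-13.1104*sin(k)^2 + 28.8236*sin(k) + 14.06)*cos(k)/(23.2324*sin(k)^4 - 14.6528*sin(k)^3 + 68.248*sin(k)^2 - 20.7936*sin(k) + 46.7856)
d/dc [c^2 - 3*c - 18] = 2*c - 3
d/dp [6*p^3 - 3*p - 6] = 18*p^2 - 3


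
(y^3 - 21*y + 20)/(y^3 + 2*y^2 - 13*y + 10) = (y - 4)/(y - 2)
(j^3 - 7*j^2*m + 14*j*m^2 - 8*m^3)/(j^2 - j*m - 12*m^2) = (j^2 - 3*j*m + 2*m^2)/(j + 3*m)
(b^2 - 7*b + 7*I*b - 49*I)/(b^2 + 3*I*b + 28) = (b - 7)/(b - 4*I)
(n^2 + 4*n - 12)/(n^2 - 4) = (n + 6)/(n + 2)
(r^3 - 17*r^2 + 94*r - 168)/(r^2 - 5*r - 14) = (r^2 - 10*r + 24)/(r + 2)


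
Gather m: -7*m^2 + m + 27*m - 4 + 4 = -7*m^2 + 28*m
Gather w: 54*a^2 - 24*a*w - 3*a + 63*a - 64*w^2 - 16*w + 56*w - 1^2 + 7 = 54*a^2 + 60*a - 64*w^2 + w*(40 - 24*a) + 6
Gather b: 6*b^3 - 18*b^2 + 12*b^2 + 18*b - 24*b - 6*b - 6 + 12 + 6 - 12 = 6*b^3 - 6*b^2 - 12*b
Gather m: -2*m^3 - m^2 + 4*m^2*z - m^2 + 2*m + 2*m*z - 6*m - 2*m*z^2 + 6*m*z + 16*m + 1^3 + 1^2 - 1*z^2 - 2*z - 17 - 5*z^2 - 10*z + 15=-2*m^3 + m^2*(4*z - 2) + m*(-2*z^2 + 8*z + 12) - 6*z^2 - 12*z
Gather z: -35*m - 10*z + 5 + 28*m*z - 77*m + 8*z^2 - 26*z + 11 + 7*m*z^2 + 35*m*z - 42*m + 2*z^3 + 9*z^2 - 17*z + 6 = -154*m + 2*z^3 + z^2*(7*m + 17) + z*(63*m - 53) + 22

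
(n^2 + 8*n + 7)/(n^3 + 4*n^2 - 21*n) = (n + 1)/(n*(n - 3))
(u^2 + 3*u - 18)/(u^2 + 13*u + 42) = (u - 3)/(u + 7)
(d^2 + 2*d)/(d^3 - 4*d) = 1/(d - 2)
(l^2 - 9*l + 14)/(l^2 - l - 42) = (l - 2)/(l + 6)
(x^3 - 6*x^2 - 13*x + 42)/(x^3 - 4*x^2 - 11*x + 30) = (x - 7)/(x - 5)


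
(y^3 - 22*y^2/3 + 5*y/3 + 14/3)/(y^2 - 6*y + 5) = (3*y^2 - 19*y - 14)/(3*(y - 5))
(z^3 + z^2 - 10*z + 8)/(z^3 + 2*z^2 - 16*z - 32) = (z^2 - 3*z + 2)/(z^2 - 2*z - 8)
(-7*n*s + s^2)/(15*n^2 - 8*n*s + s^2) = s*(-7*n + s)/(15*n^2 - 8*n*s + s^2)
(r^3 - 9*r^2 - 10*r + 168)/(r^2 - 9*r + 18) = (r^2 - 3*r - 28)/(r - 3)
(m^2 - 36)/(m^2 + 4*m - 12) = (m - 6)/(m - 2)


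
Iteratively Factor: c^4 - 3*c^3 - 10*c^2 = (c)*(c^3 - 3*c^2 - 10*c) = c*(c + 2)*(c^2 - 5*c) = c^2*(c + 2)*(c - 5)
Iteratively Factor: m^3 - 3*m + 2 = (m + 2)*(m^2 - 2*m + 1) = (m - 1)*(m + 2)*(m - 1)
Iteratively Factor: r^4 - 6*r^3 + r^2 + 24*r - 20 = (r + 2)*(r^3 - 8*r^2 + 17*r - 10) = (r - 5)*(r + 2)*(r^2 - 3*r + 2) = (r - 5)*(r - 1)*(r + 2)*(r - 2)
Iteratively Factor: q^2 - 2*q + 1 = (q - 1)*(q - 1)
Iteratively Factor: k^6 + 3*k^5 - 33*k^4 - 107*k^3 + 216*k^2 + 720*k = (k + 4)*(k^5 - k^4 - 29*k^3 + 9*k^2 + 180*k) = (k - 3)*(k + 4)*(k^4 + 2*k^3 - 23*k^2 - 60*k) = (k - 3)*(k + 3)*(k + 4)*(k^3 - k^2 - 20*k) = k*(k - 3)*(k + 3)*(k + 4)*(k^2 - k - 20) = k*(k - 3)*(k + 3)*(k + 4)^2*(k - 5)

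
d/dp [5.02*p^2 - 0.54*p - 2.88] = 10.04*p - 0.54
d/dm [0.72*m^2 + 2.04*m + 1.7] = 1.44*m + 2.04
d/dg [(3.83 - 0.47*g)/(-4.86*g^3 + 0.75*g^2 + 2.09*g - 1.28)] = (-4.5684*g^3 + 56.1939*g^2 - 5.745*g - 7.4031)/(23.6196*g^6 - 7.29*g^5 - 19.7523*g^4 + 15.5766*g^3 + 2.4481*g^2 - 5.3504*g + 1.6384)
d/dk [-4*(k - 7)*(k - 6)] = 52 - 8*k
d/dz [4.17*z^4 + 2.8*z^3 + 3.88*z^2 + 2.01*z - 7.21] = 16.68*z^3 + 8.4*z^2 + 7.76*z + 2.01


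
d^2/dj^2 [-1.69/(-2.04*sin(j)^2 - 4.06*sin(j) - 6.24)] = (-28.132416*sin(j)^4 - 41.991768*sin(j)^3 + 100.393436*sin(j)^2 + 126.798672*sin(j) + 12.68852)/(2.04*sin(j)^2 + 4.06*sin(j) + 6.24)^3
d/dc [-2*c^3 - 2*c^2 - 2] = 2*c*(-3*c - 2)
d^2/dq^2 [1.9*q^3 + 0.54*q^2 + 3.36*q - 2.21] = 11.4*q + 1.08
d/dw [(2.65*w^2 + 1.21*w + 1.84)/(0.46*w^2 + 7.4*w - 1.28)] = (19.0534*w^2 - 8.4768*w - 15.1648)/(0.2116*w^4 + 6.808*w^3 + 53.5824*w^2 - 18.944*w + 1.6384)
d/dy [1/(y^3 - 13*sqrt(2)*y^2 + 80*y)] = (-3*y^2 + 26*sqrt(2)*y - 80)/(y^2*(y^2 - 13*sqrt(2)*y + 80)^2)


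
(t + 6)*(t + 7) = t^2 + 13*t + 42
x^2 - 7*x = x*(x - 7)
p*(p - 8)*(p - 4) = p^3 - 12*p^2 + 32*p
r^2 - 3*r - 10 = (r - 5)*(r + 2)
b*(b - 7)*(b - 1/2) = b^3 - 15*b^2/2 + 7*b/2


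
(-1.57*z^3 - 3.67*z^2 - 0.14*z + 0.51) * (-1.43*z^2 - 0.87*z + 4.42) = 2.2451*z^5 + 6.614*z^4 - 3.5463*z^3 - 16.8289*z^2 - 1.0625*z + 2.2542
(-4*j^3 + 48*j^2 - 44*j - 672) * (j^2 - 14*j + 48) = -4*j^5 + 104*j^4 - 908*j^3 + 2248*j^2 + 7296*j - 32256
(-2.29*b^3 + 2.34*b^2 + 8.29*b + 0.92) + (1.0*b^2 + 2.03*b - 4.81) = -2.29*b^3 + 3.34*b^2 + 10.32*b - 3.89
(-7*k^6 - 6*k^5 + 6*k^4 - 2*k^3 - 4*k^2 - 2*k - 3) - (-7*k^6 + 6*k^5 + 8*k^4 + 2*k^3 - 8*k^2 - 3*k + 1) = -12*k^5 - 2*k^4 - 4*k^3 + 4*k^2 + k - 4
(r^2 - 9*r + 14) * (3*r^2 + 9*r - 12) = 3*r^4 - 18*r^3 - 51*r^2 + 234*r - 168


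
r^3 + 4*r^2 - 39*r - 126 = (r - 6)*(r + 3)*(r + 7)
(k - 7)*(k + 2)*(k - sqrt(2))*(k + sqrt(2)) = k^4 - 5*k^3 - 16*k^2 + 10*k + 28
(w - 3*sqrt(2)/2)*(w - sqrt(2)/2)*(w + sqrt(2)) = w^3 - sqrt(2)*w^2 - 5*w/2 + 3*sqrt(2)/2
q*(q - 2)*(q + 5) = q^3 + 3*q^2 - 10*q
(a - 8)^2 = a^2 - 16*a + 64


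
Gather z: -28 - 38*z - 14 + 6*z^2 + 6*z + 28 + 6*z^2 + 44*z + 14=12*z^2 + 12*z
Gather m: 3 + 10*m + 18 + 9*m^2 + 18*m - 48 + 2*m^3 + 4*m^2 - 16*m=2*m^3 + 13*m^2 + 12*m - 27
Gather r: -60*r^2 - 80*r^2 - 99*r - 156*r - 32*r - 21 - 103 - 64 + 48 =-140*r^2 - 287*r - 140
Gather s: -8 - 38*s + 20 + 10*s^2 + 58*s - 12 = 10*s^2 + 20*s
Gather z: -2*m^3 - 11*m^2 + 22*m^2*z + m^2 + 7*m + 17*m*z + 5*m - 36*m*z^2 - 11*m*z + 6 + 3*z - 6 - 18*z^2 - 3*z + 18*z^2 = -2*m^3 - 10*m^2 - 36*m*z^2 + 12*m + z*(22*m^2 + 6*m)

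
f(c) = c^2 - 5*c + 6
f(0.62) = 3.28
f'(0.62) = -3.76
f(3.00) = 0.00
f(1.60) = 0.56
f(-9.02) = 132.46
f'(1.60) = -1.80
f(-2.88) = 28.69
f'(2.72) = 0.44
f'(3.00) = 1.00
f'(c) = 2*c - 5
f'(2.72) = 0.44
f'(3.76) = 2.52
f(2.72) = -0.20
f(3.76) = 1.34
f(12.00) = 90.00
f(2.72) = -0.20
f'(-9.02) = -23.04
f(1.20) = 1.44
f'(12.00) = 19.00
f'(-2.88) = -10.76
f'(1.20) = -2.60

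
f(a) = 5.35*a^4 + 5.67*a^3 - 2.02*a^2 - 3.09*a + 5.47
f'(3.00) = 715.68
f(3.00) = 564.46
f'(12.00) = 39377.07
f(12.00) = 120412.87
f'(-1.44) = -25.90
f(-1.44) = 11.80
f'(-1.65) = -46.25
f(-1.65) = 19.25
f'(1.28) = 64.49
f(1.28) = 24.46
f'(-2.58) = -246.95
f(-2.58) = 139.67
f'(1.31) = 68.92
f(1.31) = 26.46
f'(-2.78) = -320.18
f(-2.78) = 196.17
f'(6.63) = 6954.52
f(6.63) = 11885.94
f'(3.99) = 1610.94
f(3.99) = 1677.10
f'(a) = 21.4*a^3 + 17.01*a^2 - 4.04*a - 3.09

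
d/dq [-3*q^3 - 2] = -9*q^2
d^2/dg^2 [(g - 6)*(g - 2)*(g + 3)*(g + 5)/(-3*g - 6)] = 2*(-3*g^4 - 16*g^3 - 24*g^2 - 80)/(3*(g^3 + 6*g^2 + 12*g + 8))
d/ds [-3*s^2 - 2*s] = -6*s - 2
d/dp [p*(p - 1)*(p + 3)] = 3*p^2 + 4*p - 3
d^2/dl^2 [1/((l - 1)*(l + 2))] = 2*((l - 1)^2 + (l - 1)*(l + 2) + (l + 2)^2)/((l - 1)^3*(l + 2)^3)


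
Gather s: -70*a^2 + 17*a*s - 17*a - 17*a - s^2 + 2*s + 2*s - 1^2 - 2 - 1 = -70*a^2 - 34*a - s^2 + s*(17*a + 4) - 4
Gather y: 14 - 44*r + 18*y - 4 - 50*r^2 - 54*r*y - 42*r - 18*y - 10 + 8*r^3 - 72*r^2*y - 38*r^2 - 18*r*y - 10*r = 8*r^3 - 88*r^2 - 96*r + y*(-72*r^2 - 72*r)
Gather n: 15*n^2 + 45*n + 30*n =15*n^2 + 75*n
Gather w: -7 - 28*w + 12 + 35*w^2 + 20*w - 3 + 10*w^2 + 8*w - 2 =45*w^2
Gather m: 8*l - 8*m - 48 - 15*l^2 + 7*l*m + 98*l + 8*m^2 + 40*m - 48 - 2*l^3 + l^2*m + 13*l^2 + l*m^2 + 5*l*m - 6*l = -2*l^3 - 2*l^2 + 100*l + m^2*(l + 8) + m*(l^2 + 12*l + 32) - 96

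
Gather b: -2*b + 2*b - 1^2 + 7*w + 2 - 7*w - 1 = 0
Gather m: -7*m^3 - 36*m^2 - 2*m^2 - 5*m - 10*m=-7*m^3 - 38*m^2 - 15*m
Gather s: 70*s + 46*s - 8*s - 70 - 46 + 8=108*s - 108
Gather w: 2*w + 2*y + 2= 2*w + 2*y + 2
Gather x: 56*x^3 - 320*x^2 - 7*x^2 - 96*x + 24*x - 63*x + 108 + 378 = 56*x^3 - 327*x^2 - 135*x + 486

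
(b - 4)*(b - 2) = b^2 - 6*b + 8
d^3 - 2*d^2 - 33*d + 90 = (d - 5)*(d - 3)*(d + 6)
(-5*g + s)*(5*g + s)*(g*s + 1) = -25*g^3*s - 25*g^2 + g*s^3 + s^2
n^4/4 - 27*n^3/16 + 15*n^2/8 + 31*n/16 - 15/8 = (n/4 + 1/4)*(n - 5)*(n - 2)*(n - 3/4)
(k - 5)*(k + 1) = k^2 - 4*k - 5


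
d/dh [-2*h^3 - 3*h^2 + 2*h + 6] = -6*h^2 - 6*h + 2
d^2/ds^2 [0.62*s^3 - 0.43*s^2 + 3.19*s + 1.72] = 3.72*s - 0.86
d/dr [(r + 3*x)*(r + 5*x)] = 2*r + 8*x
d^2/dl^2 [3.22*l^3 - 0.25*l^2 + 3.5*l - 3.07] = 19.32*l - 0.5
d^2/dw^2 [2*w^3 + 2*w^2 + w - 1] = 12*w + 4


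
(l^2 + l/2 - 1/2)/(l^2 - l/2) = (l + 1)/l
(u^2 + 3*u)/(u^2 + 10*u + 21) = u/(u + 7)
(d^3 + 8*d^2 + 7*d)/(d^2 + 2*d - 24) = d*(d^2 + 8*d + 7)/(d^2 + 2*d - 24)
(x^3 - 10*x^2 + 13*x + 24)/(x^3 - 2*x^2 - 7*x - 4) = (x^2 - 11*x + 24)/(x^2 - 3*x - 4)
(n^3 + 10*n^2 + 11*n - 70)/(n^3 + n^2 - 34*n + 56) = (n + 5)/(n - 4)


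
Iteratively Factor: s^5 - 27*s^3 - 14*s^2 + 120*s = (s - 2)*(s^4 + 2*s^3 - 23*s^2 - 60*s) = s*(s - 2)*(s^3 + 2*s^2 - 23*s - 60) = s*(s - 5)*(s - 2)*(s^2 + 7*s + 12) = s*(s - 5)*(s - 2)*(s + 4)*(s + 3)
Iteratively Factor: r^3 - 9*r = (r)*(r^2 - 9) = r*(r - 3)*(r + 3)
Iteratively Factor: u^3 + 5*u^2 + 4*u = (u + 4)*(u^2 + u) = u*(u + 4)*(u + 1)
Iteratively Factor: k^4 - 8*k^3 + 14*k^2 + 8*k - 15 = (k - 3)*(k^3 - 5*k^2 - k + 5) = (k - 3)*(k + 1)*(k^2 - 6*k + 5) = (k - 3)*(k - 1)*(k + 1)*(k - 5)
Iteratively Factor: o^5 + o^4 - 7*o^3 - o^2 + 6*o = (o + 3)*(o^4 - 2*o^3 - o^2 + 2*o) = (o - 2)*(o + 3)*(o^3 - o) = (o - 2)*(o + 1)*(o + 3)*(o^2 - o) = o*(o - 2)*(o + 1)*(o + 3)*(o - 1)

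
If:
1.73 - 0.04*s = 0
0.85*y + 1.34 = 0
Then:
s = 43.25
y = -1.58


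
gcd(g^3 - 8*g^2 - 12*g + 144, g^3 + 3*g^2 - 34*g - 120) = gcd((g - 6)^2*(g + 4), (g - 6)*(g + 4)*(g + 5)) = g^2 - 2*g - 24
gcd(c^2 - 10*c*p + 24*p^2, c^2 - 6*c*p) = -c + 6*p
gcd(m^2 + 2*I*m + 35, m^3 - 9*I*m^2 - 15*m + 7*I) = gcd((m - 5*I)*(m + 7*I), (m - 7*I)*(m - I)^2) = 1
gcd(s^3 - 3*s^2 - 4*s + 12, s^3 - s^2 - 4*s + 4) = s^2 - 4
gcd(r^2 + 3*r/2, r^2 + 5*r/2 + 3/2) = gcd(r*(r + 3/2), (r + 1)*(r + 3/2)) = r + 3/2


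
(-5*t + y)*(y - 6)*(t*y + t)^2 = -5*t^3*y^3 + 20*t^3*y^2 + 55*t^3*y + 30*t^3 + t^2*y^4 - 4*t^2*y^3 - 11*t^2*y^2 - 6*t^2*y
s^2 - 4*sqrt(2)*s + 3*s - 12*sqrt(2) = (s + 3)*(s - 4*sqrt(2))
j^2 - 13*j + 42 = (j - 7)*(j - 6)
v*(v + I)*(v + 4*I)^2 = v^4 + 9*I*v^3 - 24*v^2 - 16*I*v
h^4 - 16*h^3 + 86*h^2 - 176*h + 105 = (h - 7)*(h - 5)*(h - 3)*(h - 1)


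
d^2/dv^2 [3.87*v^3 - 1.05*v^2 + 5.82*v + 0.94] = 23.22*v - 2.1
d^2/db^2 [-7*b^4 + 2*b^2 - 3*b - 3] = 4 - 84*b^2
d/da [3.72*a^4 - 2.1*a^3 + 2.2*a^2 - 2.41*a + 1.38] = 14.88*a^3 - 6.3*a^2 + 4.4*a - 2.41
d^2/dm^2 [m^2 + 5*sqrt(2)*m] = 2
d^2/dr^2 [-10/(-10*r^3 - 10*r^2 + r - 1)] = 20*(-10*(3*r + 1)*(10*r^3 + 10*r^2 - r + 1) + (30*r^2 + 20*r - 1)^2)/(10*r^3 + 10*r^2 - r + 1)^3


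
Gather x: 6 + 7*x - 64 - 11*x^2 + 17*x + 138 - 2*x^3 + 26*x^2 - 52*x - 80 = -2*x^3 + 15*x^2 - 28*x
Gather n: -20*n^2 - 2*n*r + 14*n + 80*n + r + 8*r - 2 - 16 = -20*n^2 + n*(94 - 2*r) + 9*r - 18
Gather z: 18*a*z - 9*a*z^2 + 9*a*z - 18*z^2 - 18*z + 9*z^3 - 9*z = 9*z^3 + z^2*(-9*a - 18) + z*(27*a - 27)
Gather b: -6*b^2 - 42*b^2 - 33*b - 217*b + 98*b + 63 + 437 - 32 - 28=-48*b^2 - 152*b + 440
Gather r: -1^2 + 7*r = 7*r - 1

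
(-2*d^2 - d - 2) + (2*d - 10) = -2*d^2 + d - 12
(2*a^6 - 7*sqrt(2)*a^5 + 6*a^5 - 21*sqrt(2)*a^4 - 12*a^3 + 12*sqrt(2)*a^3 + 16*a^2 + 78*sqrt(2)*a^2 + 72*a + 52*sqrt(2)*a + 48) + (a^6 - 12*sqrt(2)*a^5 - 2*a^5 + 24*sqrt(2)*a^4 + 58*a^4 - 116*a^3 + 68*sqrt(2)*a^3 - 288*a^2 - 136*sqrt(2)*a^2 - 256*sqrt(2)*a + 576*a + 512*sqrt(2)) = 3*a^6 - 19*sqrt(2)*a^5 + 4*a^5 + 3*sqrt(2)*a^4 + 58*a^4 - 128*a^3 + 80*sqrt(2)*a^3 - 272*a^2 - 58*sqrt(2)*a^2 - 204*sqrt(2)*a + 648*a + 48 + 512*sqrt(2)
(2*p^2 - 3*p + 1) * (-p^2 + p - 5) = -2*p^4 + 5*p^3 - 14*p^2 + 16*p - 5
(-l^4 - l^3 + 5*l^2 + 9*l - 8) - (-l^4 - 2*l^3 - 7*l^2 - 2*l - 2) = l^3 + 12*l^2 + 11*l - 6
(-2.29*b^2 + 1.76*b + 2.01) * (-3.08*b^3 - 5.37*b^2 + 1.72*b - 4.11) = 7.0532*b^5 + 6.8765*b^4 - 19.5808*b^3 + 1.6454*b^2 - 3.7764*b - 8.2611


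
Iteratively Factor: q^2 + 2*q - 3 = (q + 3)*(q - 1)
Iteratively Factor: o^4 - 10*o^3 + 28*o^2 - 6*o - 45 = (o - 3)*(o^3 - 7*o^2 + 7*o + 15) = (o - 3)^2*(o^2 - 4*o - 5) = (o - 5)*(o - 3)^2*(o + 1)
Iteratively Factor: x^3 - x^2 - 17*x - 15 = (x + 1)*(x^2 - 2*x - 15) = (x + 1)*(x + 3)*(x - 5)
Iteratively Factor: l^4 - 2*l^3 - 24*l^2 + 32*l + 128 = (l + 4)*(l^3 - 6*l^2 + 32) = (l - 4)*(l + 4)*(l^2 - 2*l - 8) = (l - 4)*(l + 2)*(l + 4)*(l - 4)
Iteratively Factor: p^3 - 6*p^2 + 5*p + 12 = (p - 3)*(p^2 - 3*p - 4) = (p - 3)*(p + 1)*(p - 4)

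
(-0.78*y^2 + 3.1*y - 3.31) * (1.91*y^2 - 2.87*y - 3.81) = -1.4898*y^4 + 8.1596*y^3 - 12.2473*y^2 - 2.3113*y + 12.6111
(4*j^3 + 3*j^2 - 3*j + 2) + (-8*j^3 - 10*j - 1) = -4*j^3 + 3*j^2 - 13*j + 1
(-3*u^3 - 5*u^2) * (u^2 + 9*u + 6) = -3*u^5 - 32*u^4 - 63*u^3 - 30*u^2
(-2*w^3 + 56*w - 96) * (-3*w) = 6*w^4 - 168*w^2 + 288*w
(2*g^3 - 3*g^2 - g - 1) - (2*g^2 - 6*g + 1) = 2*g^3 - 5*g^2 + 5*g - 2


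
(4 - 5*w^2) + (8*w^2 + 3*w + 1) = 3*w^2 + 3*w + 5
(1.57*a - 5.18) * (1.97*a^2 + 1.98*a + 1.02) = 3.0929*a^3 - 7.096*a^2 - 8.655*a - 5.2836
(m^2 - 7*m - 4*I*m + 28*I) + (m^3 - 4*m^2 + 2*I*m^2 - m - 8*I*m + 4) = m^3 - 3*m^2 + 2*I*m^2 - 8*m - 12*I*m + 4 + 28*I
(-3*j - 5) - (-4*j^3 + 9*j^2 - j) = 4*j^3 - 9*j^2 - 2*j - 5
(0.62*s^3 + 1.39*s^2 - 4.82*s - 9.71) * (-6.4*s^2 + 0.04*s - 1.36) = -3.968*s^5 - 8.8712*s^4 + 30.0604*s^3 + 60.0608*s^2 + 6.1668*s + 13.2056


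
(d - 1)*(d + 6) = d^2 + 5*d - 6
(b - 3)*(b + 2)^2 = b^3 + b^2 - 8*b - 12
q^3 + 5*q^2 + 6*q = q*(q + 2)*(q + 3)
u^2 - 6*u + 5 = (u - 5)*(u - 1)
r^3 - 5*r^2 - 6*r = r*(r - 6)*(r + 1)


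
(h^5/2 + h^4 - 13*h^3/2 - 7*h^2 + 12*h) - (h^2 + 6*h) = h^5/2 + h^4 - 13*h^3/2 - 8*h^2 + 6*h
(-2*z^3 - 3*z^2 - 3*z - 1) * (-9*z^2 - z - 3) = 18*z^5 + 29*z^4 + 36*z^3 + 21*z^2 + 10*z + 3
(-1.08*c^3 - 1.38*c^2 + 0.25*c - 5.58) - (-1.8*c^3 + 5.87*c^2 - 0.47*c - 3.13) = 0.72*c^3 - 7.25*c^2 + 0.72*c - 2.45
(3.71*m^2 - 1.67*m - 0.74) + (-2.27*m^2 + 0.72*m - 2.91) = 1.44*m^2 - 0.95*m - 3.65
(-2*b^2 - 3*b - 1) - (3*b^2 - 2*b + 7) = -5*b^2 - b - 8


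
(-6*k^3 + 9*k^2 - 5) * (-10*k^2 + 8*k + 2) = 60*k^5 - 138*k^4 + 60*k^3 + 68*k^2 - 40*k - 10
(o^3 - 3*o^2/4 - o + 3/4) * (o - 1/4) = o^4 - o^3 - 13*o^2/16 + o - 3/16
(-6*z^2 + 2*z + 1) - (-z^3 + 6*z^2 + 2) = z^3 - 12*z^2 + 2*z - 1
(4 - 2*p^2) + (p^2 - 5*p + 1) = -p^2 - 5*p + 5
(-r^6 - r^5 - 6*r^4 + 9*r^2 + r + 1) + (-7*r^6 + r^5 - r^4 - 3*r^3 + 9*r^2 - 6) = -8*r^6 - 7*r^4 - 3*r^3 + 18*r^2 + r - 5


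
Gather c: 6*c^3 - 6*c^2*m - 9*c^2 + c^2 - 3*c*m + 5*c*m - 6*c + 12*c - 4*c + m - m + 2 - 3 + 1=6*c^3 + c^2*(-6*m - 8) + c*(2*m + 2)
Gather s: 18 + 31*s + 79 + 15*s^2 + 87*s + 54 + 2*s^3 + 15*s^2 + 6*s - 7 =2*s^3 + 30*s^2 + 124*s + 144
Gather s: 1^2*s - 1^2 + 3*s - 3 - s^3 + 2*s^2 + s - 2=-s^3 + 2*s^2 + 5*s - 6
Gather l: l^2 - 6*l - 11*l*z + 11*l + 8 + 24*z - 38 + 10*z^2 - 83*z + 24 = l^2 + l*(5 - 11*z) + 10*z^2 - 59*z - 6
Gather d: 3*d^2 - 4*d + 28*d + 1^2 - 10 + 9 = 3*d^2 + 24*d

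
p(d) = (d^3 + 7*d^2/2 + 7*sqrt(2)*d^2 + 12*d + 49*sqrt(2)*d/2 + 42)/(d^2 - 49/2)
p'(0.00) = -1.90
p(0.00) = -1.71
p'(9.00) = -3.44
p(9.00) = 40.29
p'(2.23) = -8.83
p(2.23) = -11.46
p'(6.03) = -61.52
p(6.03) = 86.82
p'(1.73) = -6.00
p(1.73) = -7.81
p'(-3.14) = 0.44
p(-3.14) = 0.23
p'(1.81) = -6.36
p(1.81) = -8.30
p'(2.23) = -8.83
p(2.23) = -11.46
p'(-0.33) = -1.53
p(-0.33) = -1.15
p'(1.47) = -4.98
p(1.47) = -6.39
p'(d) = -2*d*(d^3 + 7*d^2/2 + 7*sqrt(2)*d^2 + 12*d + 49*sqrt(2)*d/2 + 42)/(d^2 - 49/2)^2 + (3*d^2 + 7*d + 14*sqrt(2)*d + 12 + 49*sqrt(2)/2)/(d^2 - 49/2)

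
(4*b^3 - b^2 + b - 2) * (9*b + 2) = 36*b^4 - b^3 + 7*b^2 - 16*b - 4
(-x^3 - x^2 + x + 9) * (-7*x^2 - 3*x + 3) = 7*x^5 + 10*x^4 - 7*x^3 - 69*x^2 - 24*x + 27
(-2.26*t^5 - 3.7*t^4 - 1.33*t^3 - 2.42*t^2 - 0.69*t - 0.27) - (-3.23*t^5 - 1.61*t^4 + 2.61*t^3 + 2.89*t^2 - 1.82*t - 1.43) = 0.97*t^5 - 2.09*t^4 - 3.94*t^3 - 5.31*t^2 + 1.13*t + 1.16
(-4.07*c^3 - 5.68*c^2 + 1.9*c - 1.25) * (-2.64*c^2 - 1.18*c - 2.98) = 10.7448*c^5 + 19.7978*c^4 + 13.815*c^3 + 17.9844*c^2 - 4.187*c + 3.725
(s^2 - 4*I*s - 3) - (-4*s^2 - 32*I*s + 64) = 5*s^2 + 28*I*s - 67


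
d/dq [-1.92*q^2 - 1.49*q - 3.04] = -3.84*q - 1.49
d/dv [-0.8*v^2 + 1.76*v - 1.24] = 1.76 - 1.6*v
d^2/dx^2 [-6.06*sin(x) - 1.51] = 6.06*sin(x)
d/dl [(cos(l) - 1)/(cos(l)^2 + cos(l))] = -(sin(l)^3/cos(l)^2 + 2*tan(l))/(cos(l) + 1)^2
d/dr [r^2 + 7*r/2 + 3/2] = 2*r + 7/2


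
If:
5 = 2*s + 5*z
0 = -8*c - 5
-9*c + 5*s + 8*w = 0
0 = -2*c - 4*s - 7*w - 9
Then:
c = -5/8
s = 181/24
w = -65/12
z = -121/60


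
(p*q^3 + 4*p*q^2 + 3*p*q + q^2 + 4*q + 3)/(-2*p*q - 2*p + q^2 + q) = (-p*q^2 - 3*p*q - q - 3)/(2*p - q)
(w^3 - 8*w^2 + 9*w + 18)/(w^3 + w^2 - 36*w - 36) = (w - 3)/(w + 6)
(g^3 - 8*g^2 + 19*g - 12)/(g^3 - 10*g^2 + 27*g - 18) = (g - 4)/(g - 6)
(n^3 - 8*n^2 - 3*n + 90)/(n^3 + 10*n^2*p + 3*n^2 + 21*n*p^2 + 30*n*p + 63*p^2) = (n^2 - 11*n + 30)/(n^2 + 10*n*p + 21*p^2)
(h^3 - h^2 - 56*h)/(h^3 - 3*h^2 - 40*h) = (h + 7)/(h + 5)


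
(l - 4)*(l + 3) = l^2 - l - 12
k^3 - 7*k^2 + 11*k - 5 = (k - 5)*(k - 1)^2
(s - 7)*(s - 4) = s^2 - 11*s + 28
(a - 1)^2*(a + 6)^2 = a^4 + 10*a^3 + 13*a^2 - 60*a + 36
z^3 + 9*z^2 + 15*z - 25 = (z - 1)*(z + 5)^2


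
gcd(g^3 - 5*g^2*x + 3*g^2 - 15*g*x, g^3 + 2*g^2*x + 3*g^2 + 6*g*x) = g^2 + 3*g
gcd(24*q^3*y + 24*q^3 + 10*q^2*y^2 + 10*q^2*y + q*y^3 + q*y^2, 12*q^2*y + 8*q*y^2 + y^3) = 6*q + y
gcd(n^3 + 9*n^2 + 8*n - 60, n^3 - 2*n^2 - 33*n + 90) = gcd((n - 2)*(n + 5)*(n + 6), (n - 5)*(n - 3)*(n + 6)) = n + 6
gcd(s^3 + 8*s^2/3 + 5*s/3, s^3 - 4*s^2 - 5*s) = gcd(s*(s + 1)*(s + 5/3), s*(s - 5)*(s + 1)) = s^2 + s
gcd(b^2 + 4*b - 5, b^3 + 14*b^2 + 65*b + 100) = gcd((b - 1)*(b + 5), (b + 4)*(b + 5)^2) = b + 5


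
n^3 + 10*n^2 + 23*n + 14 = (n + 1)*(n + 2)*(n + 7)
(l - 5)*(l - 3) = l^2 - 8*l + 15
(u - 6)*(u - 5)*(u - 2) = u^3 - 13*u^2 + 52*u - 60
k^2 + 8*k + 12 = (k + 2)*(k + 6)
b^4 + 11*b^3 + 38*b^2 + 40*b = b*(b + 2)*(b + 4)*(b + 5)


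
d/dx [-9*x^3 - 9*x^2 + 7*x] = -27*x^2 - 18*x + 7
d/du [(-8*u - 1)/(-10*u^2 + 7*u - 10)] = (-80*u^2 - 20*u + 87)/(100*u^4 - 140*u^3 + 249*u^2 - 140*u + 100)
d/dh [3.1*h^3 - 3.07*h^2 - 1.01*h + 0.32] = 9.3*h^2 - 6.14*h - 1.01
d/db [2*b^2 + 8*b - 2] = 4*b + 8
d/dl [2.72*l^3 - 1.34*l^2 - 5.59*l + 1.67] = 8.16*l^2 - 2.68*l - 5.59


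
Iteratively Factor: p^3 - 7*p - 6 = (p + 2)*(p^2 - 2*p - 3) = (p + 1)*(p + 2)*(p - 3)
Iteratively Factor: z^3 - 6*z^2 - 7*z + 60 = (z + 3)*(z^2 - 9*z + 20) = (z - 5)*(z + 3)*(z - 4)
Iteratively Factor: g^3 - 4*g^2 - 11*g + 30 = (g - 5)*(g^2 + g - 6) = (g - 5)*(g - 2)*(g + 3)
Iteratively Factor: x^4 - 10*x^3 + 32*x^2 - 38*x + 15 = (x - 1)*(x^3 - 9*x^2 + 23*x - 15) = (x - 5)*(x - 1)*(x^2 - 4*x + 3) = (x - 5)*(x - 1)^2*(x - 3)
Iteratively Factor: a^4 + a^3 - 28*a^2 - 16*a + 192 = (a - 3)*(a^3 + 4*a^2 - 16*a - 64) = (a - 4)*(a - 3)*(a^2 + 8*a + 16) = (a - 4)*(a - 3)*(a + 4)*(a + 4)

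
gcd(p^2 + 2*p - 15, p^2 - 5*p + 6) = p - 3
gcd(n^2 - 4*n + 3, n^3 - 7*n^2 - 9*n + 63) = n - 3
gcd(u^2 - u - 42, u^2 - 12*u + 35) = u - 7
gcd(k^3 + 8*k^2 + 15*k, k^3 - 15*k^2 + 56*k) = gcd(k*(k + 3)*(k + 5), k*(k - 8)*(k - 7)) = k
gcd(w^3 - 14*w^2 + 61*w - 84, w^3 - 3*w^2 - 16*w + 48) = w^2 - 7*w + 12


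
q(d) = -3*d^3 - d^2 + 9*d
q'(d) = -9*d^2 - 2*d + 9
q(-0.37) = -3.31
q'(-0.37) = 8.51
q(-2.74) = 29.54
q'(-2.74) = -53.09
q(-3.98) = 137.47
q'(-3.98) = -125.60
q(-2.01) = 2.23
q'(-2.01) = -23.34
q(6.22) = -704.63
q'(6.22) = -351.64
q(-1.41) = -6.27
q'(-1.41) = -6.07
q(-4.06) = 147.75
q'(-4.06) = -131.23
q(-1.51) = -5.54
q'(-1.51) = -8.50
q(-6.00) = 558.00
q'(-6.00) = -303.00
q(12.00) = -5220.00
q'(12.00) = -1311.00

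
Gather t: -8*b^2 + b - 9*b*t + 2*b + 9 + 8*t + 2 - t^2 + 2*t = -8*b^2 + 3*b - t^2 + t*(10 - 9*b) + 11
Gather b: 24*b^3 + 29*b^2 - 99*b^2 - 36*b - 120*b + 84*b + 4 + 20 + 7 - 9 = 24*b^3 - 70*b^2 - 72*b + 22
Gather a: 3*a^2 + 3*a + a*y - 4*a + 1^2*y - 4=3*a^2 + a*(y - 1) + y - 4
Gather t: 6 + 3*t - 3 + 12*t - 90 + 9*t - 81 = 24*t - 168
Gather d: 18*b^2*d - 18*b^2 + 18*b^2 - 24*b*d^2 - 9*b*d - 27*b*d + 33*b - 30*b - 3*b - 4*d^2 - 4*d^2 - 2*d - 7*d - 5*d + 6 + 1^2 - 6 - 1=d^2*(-24*b - 8) + d*(18*b^2 - 36*b - 14)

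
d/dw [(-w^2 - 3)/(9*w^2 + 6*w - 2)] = 2*(-3*w^2 + 29*w + 9)/(81*w^4 + 108*w^3 - 24*w + 4)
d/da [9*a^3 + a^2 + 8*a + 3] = 27*a^2 + 2*a + 8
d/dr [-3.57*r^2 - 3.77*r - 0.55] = -7.14*r - 3.77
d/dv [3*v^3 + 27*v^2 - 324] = 9*v*(v + 6)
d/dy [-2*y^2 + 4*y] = 4 - 4*y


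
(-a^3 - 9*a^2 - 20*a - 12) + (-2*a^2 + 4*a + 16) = -a^3 - 11*a^2 - 16*a + 4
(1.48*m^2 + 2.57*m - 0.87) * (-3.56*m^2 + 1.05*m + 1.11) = -5.2688*m^4 - 7.5952*m^3 + 7.4385*m^2 + 1.9392*m - 0.9657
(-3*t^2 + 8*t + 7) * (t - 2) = -3*t^3 + 14*t^2 - 9*t - 14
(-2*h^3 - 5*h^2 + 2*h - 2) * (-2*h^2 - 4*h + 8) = 4*h^5 + 18*h^4 - 44*h^2 + 24*h - 16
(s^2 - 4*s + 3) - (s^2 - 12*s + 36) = 8*s - 33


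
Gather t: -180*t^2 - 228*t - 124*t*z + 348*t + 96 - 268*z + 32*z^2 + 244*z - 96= -180*t^2 + t*(120 - 124*z) + 32*z^2 - 24*z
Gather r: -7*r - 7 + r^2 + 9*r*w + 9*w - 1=r^2 + r*(9*w - 7) + 9*w - 8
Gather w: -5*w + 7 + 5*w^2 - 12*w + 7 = 5*w^2 - 17*w + 14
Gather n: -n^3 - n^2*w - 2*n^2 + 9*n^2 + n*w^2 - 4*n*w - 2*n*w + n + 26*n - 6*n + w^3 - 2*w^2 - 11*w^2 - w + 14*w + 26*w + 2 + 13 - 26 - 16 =-n^3 + n^2*(7 - w) + n*(w^2 - 6*w + 21) + w^3 - 13*w^2 + 39*w - 27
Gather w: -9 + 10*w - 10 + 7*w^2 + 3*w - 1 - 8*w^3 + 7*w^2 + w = -8*w^3 + 14*w^2 + 14*w - 20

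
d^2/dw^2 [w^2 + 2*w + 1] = 2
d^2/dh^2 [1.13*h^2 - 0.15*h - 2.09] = 2.26000000000000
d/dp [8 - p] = -1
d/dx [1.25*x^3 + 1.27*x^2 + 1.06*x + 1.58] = 3.75*x^2 + 2.54*x + 1.06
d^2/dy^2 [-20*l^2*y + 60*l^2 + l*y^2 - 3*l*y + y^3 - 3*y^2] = 2*l + 6*y - 6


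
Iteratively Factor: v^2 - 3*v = (v - 3)*(v)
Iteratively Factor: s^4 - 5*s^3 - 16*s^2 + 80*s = (s + 4)*(s^3 - 9*s^2 + 20*s) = (s - 4)*(s + 4)*(s^2 - 5*s) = s*(s - 4)*(s + 4)*(s - 5)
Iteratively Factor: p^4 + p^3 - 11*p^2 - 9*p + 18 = (p - 1)*(p^3 + 2*p^2 - 9*p - 18) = (p - 3)*(p - 1)*(p^2 + 5*p + 6) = (p - 3)*(p - 1)*(p + 3)*(p + 2)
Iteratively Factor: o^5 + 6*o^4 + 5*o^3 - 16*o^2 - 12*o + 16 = (o + 2)*(o^4 + 4*o^3 - 3*o^2 - 10*o + 8) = (o + 2)^2*(o^3 + 2*o^2 - 7*o + 4) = (o - 1)*(o + 2)^2*(o^2 + 3*o - 4) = (o - 1)*(o + 2)^2*(o + 4)*(o - 1)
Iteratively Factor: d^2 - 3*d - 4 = (d + 1)*(d - 4)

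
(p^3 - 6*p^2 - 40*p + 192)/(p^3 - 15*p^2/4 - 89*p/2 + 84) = 4*(p - 4)/(4*p - 7)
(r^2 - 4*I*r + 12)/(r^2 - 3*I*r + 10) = (r - 6*I)/(r - 5*I)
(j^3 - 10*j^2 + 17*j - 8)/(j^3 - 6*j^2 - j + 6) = (j^2 - 9*j + 8)/(j^2 - 5*j - 6)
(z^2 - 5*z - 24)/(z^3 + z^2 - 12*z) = (z^2 - 5*z - 24)/(z*(z^2 + z - 12))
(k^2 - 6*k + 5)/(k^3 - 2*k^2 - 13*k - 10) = (k - 1)/(k^2 + 3*k + 2)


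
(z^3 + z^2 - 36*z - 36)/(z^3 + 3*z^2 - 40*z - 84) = (z^2 + 7*z + 6)/(z^2 + 9*z + 14)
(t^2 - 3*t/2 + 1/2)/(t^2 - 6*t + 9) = (2*t^2 - 3*t + 1)/(2*(t^2 - 6*t + 9))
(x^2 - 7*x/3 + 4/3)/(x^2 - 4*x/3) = (x - 1)/x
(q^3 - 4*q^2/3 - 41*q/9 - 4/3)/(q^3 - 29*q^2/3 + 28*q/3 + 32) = (q + 1/3)/(q - 8)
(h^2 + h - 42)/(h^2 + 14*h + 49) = (h - 6)/(h + 7)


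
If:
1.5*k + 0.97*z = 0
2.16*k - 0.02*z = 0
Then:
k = 0.00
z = 0.00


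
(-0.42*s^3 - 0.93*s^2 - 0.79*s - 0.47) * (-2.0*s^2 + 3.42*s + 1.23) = 0.84*s^5 + 0.4236*s^4 - 2.1172*s^3 - 2.9057*s^2 - 2.5791*s - 0.5781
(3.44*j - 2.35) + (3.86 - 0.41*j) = 3.03*j + 1.51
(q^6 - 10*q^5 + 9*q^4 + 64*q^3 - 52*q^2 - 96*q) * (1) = q^6 - 10*q^5 + 9*q^4 + 64*q^3 - 52*q^2 - 96*q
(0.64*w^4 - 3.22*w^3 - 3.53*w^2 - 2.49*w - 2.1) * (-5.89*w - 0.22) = -3.7696*w^5 + 18.825*w^4 + 21.5001*w^3 + 15.4427*w^2 + 12.9168*w + 0.462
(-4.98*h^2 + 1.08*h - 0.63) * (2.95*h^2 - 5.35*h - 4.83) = -14.691*h^4 + 29.829*h^3 + 16.4169*h^2 - 1.8459*h + 3.0429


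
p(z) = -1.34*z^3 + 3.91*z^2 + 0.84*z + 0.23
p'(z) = -4.02*z^2 + 7.82*z + 0.84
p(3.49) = -6.18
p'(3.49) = -20.83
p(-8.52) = 1105.65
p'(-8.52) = -357.60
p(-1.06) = 5.33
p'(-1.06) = -11.97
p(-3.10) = 75.12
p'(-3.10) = -62.03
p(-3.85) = 131.42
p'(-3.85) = -88.85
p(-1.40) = 10.39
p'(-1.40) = -17.99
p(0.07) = 0.31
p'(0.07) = 1.37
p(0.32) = 0.86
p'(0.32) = 2.93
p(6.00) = -143.41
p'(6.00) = -96.96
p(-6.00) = 425.39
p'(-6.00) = -190.80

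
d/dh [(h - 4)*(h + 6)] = 2*h + 2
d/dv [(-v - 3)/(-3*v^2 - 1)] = (3*v^2 - 6*v*(v + 3) + 1)/(3*v^2 + 1)^2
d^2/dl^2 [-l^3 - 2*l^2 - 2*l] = -6*l - 4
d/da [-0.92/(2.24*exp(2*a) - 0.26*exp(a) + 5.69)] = (4.1216*exp(a) - 0.2392)*exp(a)/(2.24*exp(2*a) - 0.26*exp(a) + 5.69)^2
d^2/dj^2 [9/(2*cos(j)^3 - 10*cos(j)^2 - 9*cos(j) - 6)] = 9*((-15*cos(j) - 40*cos(2*j) + 9*cos(3*j))*(-2*cos(j)^3 + 10*cos(j)^2 + 9*cos(j) + 6)/2 - 2*(-6*cos(j)^2 + 20*cos(j) + 9)^2*sin(j)^2)/(-2*cos(j)^3 + 10*cos(j)^2 + 9*cos(j) + 6)^3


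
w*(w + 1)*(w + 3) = w^3 + 4*w^2 + 3*w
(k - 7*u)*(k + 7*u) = k^2 - 49*u^2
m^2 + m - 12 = (m - 3)*(m + 4)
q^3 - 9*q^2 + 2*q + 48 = (q - 8)*(q - 3)*(q + 2)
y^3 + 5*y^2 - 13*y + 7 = (y - 1)^2*(y + 7)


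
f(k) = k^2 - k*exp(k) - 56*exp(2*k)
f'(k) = -k*exp(k) + 2*k - 112*exp(2*k) - exp(k)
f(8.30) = -906760075.59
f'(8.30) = -1813490898.09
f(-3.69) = 13.67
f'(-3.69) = -7.38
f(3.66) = -84700.26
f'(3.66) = -169316.62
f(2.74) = -13466.34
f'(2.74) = -26915.27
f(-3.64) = 13.31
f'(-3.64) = -7.29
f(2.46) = -7694.89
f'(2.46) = -15379.87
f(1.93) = -2667.63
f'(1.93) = -5332.45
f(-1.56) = 0.29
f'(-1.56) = -7.95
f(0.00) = -56.00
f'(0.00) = -113.00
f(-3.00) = 9.01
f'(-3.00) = -6.18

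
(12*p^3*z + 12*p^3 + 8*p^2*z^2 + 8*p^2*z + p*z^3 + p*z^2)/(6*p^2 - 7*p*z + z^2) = p*(12*p^2*z + 12*p^2 + 8*p*z^2 + 8*p*z + z^3 + z^2)/(6*p^2 - 7*p*z + z^2)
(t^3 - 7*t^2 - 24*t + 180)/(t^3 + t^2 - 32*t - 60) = (t - 6)/(t + 2)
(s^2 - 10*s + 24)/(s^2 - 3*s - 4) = (s - 6)/(s + 1)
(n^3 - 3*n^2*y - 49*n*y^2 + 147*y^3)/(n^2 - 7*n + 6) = (n^3 - 3*n^2*y - 49*n*y^2 + 147*y^3)/(n^2 - 7*n + 6)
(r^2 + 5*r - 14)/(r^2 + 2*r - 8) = (r + 7)/(r + 4)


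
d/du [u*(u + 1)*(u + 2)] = 3*u^2 + 6*u + 2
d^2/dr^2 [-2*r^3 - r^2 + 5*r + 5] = -12*r - 2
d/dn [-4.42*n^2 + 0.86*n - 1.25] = 0.86 - 8.84*n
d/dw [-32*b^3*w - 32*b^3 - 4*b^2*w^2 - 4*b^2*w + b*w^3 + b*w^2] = b*(-32*b^2 - 8*b*w - 4*b + 3*w^2 + 2*w)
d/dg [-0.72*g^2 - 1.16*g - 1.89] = -1.44*g - 1.16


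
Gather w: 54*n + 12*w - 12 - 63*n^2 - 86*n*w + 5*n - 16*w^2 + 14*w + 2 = -63*n^2 + 59*n - 16*w^2 + w*(26 - 86*n) - 10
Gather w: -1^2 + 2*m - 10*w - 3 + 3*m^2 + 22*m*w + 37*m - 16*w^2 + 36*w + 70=3*m^2 + 39*m - 16*w^2 + w*(22*m + 26) + 66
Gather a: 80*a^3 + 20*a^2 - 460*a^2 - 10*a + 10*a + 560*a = 80*a^3 - 440*a^2 + 560*a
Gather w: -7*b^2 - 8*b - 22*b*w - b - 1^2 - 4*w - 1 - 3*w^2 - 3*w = -7*b^2 - 9*b - 3*w^2 + w*(-22*b - 7) - 2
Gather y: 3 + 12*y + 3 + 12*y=24*y + 6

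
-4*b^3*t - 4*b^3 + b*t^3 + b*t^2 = (-2*b + t)*(2*b + t)*(b*t + b)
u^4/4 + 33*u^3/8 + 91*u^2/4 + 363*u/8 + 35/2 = (u/4 + 1)*(u + 1/2)*(u + 5)*(u + 7)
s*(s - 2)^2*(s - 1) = s^4 - 5*s^3 + 8*s^2 - 4*s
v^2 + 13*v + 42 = (v + 6)*(v + 7)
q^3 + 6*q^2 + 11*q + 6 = (q + 1)*(q + 2)*(q + 3)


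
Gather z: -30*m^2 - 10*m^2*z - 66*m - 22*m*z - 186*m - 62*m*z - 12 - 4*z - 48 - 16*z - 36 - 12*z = -30*m^2 - 252*m + z*(-10*m^2 - 84*m - 32) - 96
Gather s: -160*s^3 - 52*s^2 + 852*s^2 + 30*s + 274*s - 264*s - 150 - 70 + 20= -160*s^3 + 800*s^2 + 40*s - 200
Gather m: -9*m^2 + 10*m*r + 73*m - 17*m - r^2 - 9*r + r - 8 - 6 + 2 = -9*m^2 + m*(10*r + 56) - r^2 - 8*r - 12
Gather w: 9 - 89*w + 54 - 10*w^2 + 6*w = -10*w^2 - 83*w + 63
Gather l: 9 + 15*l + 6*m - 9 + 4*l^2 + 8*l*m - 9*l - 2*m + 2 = 4*l^2 + l*(8*m + 6) + 4*m + 2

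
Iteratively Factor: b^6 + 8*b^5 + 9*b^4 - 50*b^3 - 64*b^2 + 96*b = (b - 2)*(b^5 + 10*b^4 + 29*b^3 + 8*b^2 - 48*b) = (b - 2)*(b + 4)*(b^4 + 6*b^3 + 5*b^2 - 12*b) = b*(b - 2)*(b + 4)*(b^3 + 6*b^2 + 5*b - 12) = b*(b - 2)*(b - 1)*(b + 4)*(b^2 + 7*b + 12) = b*(b - 2)*(b - 1)*(b + 3)*(b + 4)*(b + 4)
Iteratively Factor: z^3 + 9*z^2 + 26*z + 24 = (z + 2)*(z^2 + 7*z + 12) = (z + 2)*(z + 3)*(z + 4)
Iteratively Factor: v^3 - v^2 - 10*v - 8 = (v + 2)*(v^2 - 3*v - 4) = (v - 4)*(v + 2)*(v + 1)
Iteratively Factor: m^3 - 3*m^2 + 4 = (m - 2)*(m^2 - m - 2) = (m - 2)^2*(m + 1)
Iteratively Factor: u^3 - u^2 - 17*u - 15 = (u - 5)*(u^2 + 4*u + 3) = (u - 5)*(u + 3)*(u + 1)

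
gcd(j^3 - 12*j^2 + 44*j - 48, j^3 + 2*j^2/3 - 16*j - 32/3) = j - 4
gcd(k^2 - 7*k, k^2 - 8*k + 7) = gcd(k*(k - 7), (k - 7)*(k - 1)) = k - 7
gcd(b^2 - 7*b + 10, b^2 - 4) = b - 2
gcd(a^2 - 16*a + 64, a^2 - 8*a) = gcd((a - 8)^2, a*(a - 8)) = a - 8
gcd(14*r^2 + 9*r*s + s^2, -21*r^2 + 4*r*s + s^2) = 7*r + s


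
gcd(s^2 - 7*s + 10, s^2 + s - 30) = s - 5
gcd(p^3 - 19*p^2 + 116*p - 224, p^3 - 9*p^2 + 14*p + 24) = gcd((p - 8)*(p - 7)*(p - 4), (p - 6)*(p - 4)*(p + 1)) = p - 4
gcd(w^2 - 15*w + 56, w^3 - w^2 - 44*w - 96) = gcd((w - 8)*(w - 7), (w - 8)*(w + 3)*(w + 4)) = w - 8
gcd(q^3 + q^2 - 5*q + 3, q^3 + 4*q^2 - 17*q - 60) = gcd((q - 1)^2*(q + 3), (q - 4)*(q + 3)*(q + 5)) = q + 3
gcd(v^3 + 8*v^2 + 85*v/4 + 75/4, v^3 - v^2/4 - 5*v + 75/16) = v + 5/2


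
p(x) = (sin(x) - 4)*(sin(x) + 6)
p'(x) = (sin(x) - 4)*cos(x) + (sin(x) + 6)*cos(x)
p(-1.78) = -25.00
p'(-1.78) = -0.01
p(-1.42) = -25.00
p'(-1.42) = 0.00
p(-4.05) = -21.80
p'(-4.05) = -2.20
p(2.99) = -23.68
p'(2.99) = -2.28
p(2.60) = -22.70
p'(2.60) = -2.60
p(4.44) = -25.00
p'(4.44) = -0.02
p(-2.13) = -24.98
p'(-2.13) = -0.16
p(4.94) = -25.00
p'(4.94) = 0.01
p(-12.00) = -22.64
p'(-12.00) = 2.59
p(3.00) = -23.70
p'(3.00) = -2.26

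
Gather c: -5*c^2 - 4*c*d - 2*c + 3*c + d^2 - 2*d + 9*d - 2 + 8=-5*c^2 + c*(1 - 4*d) + d^2 + 7*d + 6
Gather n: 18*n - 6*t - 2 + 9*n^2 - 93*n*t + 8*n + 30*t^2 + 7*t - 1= 9*n^2 + n*(26 - 93*t) + 30*t^2 + t - 3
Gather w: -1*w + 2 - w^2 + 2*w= -w^2 + w + 2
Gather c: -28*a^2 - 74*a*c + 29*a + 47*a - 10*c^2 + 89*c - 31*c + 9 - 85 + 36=-28*a^2 + 76*a - 10*c^2 + c*(58 - 74*a) - 40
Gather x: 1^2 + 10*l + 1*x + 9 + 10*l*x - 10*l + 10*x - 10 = x*(10*l + 11)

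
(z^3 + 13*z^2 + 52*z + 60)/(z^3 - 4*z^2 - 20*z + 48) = (z^3 + 13*z^2 + 52*z + 60)/(z^3 - 4*z^2 - 20*z + 48)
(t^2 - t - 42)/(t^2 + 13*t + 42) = (t - 7)/(t + 7)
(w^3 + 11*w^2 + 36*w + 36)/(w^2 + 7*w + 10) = (w^2 + 9*w + 18)/(w + 5)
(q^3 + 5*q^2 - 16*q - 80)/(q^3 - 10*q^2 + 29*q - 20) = (q^2 + 9*q + 20)/(q^2 - 6*q + 5)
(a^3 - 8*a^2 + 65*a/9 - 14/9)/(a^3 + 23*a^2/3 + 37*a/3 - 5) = (3*a^2 - 23*a + 14)/(3*(a^2 + 8*a + 15))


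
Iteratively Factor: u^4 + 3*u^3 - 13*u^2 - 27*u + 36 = (u + 4)*(u^3 - u^2 - 9*u + 9) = (u + 3)*(u + 4)*(u^2 - 4*u + 3) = (u - 1)*(u + 3)*(u + 4)*(u - 3)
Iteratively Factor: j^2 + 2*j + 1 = (j + 1)*(j + 1)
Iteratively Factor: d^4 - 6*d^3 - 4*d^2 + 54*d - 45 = (d - 3)*(d^3 - 3*d^2 - 13*d + 15) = (d - 5)*(d - 3)*(d^2 + 2*d - 3) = (d - 5)*(d - 3)*(d - 1)*(d + 3)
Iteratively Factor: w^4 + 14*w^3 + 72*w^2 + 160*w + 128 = (w + 4)*(w^3 + 10*w^2 + 32*w + 32) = (w + 4)^2*(w^2 + 6*w + 8) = (w + 4)^3*(w + 2)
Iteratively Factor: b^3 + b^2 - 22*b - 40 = (b + 4)*(b^2 - 3*b - 10) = (b + 2)*(b + 4)*(b - 5)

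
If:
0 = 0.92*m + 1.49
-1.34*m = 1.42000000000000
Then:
No Solution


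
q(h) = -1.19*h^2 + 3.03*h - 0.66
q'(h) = 3.03 - 2.38*h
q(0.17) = -0.18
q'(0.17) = 2.63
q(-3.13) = -21.80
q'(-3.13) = 10.48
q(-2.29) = -13.84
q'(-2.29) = 8.48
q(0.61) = 0.75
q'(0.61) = 1.58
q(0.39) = 0.34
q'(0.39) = 2.10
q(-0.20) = -1.31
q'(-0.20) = 3.51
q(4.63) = -12.14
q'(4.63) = -7.99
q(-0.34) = -1.83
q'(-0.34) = 3.84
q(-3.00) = -20.46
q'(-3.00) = 10.17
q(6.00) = -25.32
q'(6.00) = -11.25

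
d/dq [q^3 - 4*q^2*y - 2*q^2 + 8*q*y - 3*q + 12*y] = 3*q^2 - 8*q*y - 4*q + 8*y - 3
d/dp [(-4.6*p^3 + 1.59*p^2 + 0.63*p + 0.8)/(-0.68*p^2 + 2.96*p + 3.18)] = (3.128*p^4 - 27.232*p^3 - 38.7492*p^2 + 11.2004*p - 0.3646)/(0.4624*p^4 - 4.0256*p^3 + 4.4368*p^2 + 18.8256*p + 10.1124)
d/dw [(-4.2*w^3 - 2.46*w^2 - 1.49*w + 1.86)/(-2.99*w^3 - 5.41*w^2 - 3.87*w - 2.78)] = (15.3666*w^4 + 23.5978*w^3 + 53.1715*w^2 + 33.8028*w + 11.3404)/(8.9401*w^6 + 32.3518*w^5 + 52.4107*w^4 + 58.4978*w^3 + 45.0565*w^2 + 21.5172*w + 7.7284)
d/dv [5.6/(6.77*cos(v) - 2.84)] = 37.912*sin(v)/(6.77*cos(v) - 2.84)^2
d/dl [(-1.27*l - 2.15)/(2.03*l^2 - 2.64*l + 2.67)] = (2.5781*l^2 + 8.729*l - 9.0669)/(4.1209*l^4 - 10.7184*l^3 + 17.8098*l^2 - 14.0976*l + 7.1289)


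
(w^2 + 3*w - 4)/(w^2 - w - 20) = (w - 1)/(w - 5)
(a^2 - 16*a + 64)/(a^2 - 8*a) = (a - 8)/a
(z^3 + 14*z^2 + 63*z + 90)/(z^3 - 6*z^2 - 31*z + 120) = (z^2 + 9*z + 18)/(z^2 - 11*z + 24)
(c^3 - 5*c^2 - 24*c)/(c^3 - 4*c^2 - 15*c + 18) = c*(c - 8)/(c^2 - 7*c + 6)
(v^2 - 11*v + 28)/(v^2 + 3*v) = (v^2 - 11*v + 28)/(v*(v + 3))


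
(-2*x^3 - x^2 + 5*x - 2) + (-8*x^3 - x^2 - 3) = -10*x^3 - 2*x^2 + 5*x - 5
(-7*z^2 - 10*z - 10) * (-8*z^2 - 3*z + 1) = 56*z^4 + 101*z^3 + 103*z^2 + 20*z - 10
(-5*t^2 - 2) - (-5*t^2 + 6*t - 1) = -6*t - 1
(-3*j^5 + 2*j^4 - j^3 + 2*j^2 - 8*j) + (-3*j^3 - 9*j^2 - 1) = -3*j^5 + 2*j^4 - 4*j^3 - 7*j^2 - 8*j - 1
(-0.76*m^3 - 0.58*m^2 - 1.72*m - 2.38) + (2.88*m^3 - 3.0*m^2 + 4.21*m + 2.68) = 2.12*m^3 - 3.58*m^2 + 2.49*m + 0.3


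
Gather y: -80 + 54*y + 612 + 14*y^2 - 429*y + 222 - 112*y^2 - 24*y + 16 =-98*y^2 - 399*y + 770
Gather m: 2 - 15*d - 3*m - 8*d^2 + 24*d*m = -8*d^2 - 15*d + m*(24*d - 3) + 2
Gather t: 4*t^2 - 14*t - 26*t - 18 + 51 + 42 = 4*t^2 - 40*t + 75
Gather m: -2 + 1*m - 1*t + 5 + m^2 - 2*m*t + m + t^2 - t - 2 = m^2 + m*(2 - 2*t) + t^2 - 2*t + 1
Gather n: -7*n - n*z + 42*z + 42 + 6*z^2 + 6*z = n*(-z - 7) + 6*z^2 + 48*z + 42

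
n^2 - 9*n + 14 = (n - 7)*(n - 2)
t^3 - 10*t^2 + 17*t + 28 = (t - 7)*(t - 4)*(t + 1)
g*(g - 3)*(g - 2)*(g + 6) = g^4 + g^3 - 24*g^2 + 36*g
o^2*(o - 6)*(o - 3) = o^4 - 9*o^3 + 18*o^2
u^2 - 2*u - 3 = (u - 3)*(u + 1)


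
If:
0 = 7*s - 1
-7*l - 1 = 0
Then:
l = -1/7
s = 1/7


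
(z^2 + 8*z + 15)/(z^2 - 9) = (z + 5)/(z - 3)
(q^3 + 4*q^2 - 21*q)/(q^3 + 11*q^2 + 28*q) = (q - 3)/(q + 4)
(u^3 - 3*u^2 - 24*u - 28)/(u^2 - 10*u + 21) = (u^2 + 4*u + 4)/(u - 3)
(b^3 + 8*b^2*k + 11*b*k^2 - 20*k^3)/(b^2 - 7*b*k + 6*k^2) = (b^2 + 9*b*k + 20*k^2)/(b - 6*k)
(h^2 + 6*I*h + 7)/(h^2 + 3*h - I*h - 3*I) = (h + 7*I)/(h + 3)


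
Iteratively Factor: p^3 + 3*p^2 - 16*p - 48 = (p + 4)*(p^2 - p - 12) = (p - 4)*(p + 4)*(p + 3)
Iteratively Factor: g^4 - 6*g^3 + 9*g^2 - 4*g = (g)*(g^3 - 6*g^2 + 9*g - 4) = g*(g - 4)*(g^2 - 2*g + 1) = g*(g - 4)*(g - 1)*(g - 1)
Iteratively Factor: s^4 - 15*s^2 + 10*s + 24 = (s - 3)*(s^3 + 3*s^2 - 6*s - 8) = (s - 3)*(s - 2)*(s^2 + 5*s + 4) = (s - 3)*(s - 2)*(s + 4)*(s + 1)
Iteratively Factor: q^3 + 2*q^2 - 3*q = (q + 3)*(q^2 - q) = (q - 1)*(q + 3)*(q)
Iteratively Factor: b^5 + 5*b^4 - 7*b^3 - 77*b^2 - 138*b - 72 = (b + 2)*(b^4 + 3*b^3 - 13*b^2 - 51*b - 36) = (b - 4)*(b + 2)*(b^3 + 7*b^2 + 15*b + 9) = (b - 4)*(b + 2)*(b + 3)*(b^2 + 4*b + 3) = (b - 4)*(b + 1)*(b + 2)*(b + 3)*(b + 3)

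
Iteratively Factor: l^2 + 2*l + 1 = (l + 1)*(l + 1)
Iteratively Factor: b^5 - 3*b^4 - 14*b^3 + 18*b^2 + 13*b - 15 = (b - 1)*(b^4 - 2*b^3 - 16*b^2 + 2*b + 15) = (b - 1)^2*(b^3 - b^2 - 17*b - 15) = (b - 1)^2*(b + 3)*(b^2 - 4*b - 5) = (b - 5)*(b - 1)^2*(b + 3)*(b + 1)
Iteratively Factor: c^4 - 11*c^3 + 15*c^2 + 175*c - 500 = (c + 4)*(c^3 - 15*c^2 + 75*c - 125) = (c - 5)*(c + 4)*(c^2 - 10*c + 25) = (c - 5)^2*(c + 4)*(c - 5)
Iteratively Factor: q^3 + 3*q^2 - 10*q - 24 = (q + 2)*(q^2 + q - 12) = (q - 3)*(q + 2)*(q + 4)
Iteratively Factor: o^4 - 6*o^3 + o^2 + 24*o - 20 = (o - 2)*(o^3 - 4*o^2 - 7*o + 10) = (o - 2)*(o + 2)*(o^2 - 6*o + 5) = (o - 5)*(o - 2)*(o + 2)*(o - 1)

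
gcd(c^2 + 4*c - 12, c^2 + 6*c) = c + 6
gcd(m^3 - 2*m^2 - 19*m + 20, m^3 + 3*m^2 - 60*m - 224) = m + 4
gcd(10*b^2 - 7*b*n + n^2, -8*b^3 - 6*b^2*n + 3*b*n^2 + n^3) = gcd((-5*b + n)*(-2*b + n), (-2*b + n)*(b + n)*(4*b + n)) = 2*b - n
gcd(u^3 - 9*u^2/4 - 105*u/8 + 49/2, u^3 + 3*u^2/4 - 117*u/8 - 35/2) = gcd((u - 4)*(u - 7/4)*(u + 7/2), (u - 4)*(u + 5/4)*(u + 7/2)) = u^2 - u/2 - 14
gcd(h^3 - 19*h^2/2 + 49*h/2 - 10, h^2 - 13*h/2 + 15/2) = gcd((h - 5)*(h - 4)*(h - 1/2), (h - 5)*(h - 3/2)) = h - 5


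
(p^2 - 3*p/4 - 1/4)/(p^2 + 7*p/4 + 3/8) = 2*(p - 1)/(2*p + 3)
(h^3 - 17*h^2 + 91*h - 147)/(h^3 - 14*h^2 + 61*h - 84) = (h - 7)/(h - 4)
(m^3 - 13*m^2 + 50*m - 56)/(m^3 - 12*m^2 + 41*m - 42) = (m - 4)/(m - 3)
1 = 1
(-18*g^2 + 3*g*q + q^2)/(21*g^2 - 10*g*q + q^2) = (6*g + q)/(-7*g + q)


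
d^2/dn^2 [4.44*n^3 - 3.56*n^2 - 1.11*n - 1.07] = 26.64*n - 7.12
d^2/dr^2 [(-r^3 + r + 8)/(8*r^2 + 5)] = 2*(104*r^3 + 1536*r^2 - 195*r - 320)/(512*r^6 + 960*r^4 + 600*r^2 + 125)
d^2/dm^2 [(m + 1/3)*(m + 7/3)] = 2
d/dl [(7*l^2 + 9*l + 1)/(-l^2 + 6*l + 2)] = 3*(17*l^2 + 10*l + 4)/(l^4 - 12*l^3 + 32*l^2 + 24*l + 4)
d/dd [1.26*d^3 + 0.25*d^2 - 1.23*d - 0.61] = 3.78*d^2 + 0.5*d - 1.23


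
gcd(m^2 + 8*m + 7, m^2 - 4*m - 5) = m + 1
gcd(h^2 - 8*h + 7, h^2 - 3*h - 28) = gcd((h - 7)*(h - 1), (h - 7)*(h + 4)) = h - 7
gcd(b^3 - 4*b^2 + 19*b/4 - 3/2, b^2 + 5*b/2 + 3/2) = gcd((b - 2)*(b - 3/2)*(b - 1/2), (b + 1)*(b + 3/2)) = 1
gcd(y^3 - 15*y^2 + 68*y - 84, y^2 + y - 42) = y - 6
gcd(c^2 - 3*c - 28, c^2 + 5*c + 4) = c + 4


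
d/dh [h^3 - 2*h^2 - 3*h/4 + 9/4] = 3*h^2 - 4*h - 3/4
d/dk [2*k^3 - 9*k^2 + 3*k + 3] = 6*k^2 - 18*k + 3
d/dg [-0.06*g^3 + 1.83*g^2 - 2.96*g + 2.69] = -0.18*g^2 + 3.66*g - 2.96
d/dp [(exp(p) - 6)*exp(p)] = 2*(exp(p) - 3)*exp(p)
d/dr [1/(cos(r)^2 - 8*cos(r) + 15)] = 2*(cos(r) - 4)*sin(r)/(cos(r)^2 - 8*cos(r) + 15)^2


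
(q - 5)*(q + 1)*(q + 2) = q^3 - 2*q^2 - 13*q - 10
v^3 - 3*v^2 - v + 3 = (v - 3)*(v - 1)*(v + 1)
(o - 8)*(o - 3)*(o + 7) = o^3 - 4*o^2 - 53*o + 168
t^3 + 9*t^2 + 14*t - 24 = (t - 1)*(t + 4)*(t + 6)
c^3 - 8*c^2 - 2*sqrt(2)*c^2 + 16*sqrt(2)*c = c*(c - 8)*(c - 2*sqrt(2))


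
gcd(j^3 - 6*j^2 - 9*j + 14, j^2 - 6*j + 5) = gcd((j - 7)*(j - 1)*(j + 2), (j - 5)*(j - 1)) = j - 1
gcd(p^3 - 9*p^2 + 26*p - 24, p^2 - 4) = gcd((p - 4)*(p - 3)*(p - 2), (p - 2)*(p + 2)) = p - 2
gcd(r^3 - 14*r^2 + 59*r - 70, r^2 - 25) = r - 5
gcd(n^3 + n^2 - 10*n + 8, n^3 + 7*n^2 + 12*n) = n + 4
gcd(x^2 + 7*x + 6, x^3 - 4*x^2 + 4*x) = 1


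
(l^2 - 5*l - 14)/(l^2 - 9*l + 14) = (l + 2)/(l - 2)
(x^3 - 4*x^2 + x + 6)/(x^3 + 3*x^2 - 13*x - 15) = (x - 2)/(x + 5)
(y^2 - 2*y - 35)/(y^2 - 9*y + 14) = (y + 5)/(y - 2)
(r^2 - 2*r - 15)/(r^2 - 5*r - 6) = (-r^2 + 2*r + 15)/(-r^2 + 5*r + 6)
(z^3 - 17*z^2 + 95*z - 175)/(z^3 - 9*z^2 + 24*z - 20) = (z^2 - 12*z + 35)/(z^2 - 4*z + 4)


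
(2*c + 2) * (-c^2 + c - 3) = -2*c^3 - 4*c - 6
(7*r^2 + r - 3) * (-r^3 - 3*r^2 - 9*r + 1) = -7*r^5 - 22*r^4 - 63*r^3 + 7*r^2 + 28*r - 3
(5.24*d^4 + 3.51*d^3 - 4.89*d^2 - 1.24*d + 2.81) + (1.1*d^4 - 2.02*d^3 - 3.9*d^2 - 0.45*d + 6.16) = 6.34*d^4 + 1.49*d^3 - 8.79*d^2 - 1.69*d + 8.97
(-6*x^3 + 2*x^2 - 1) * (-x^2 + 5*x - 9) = 6*x^5 - 32*x^4 + 64*x^3 - 17*x^2 - 5*x + 9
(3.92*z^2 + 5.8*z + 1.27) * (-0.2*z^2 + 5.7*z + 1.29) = -0.784*z^4 + 21.184*z^3 + 37.8628*z^2 + 14.721*z + 1.6383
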